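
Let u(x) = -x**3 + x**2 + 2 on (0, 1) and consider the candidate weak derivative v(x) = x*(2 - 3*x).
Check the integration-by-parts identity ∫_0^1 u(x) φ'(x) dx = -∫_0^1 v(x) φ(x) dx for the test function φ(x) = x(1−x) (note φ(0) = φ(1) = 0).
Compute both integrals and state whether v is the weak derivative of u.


LHS = -1/60, RHS = -1/60. Yes, v = u' weakly.

u(x) = -x**3 + x**2 + 2, classical derivative u'(x) = -3*x**2 + 2*x.
φ(x) = x(1−x), so φ'(x) = 1 - 2*x.
Note φ(0) = φ(1) = 0, so the boundary term u·φ vanishes.
LHS = ∫_0^1 u(x) φ'(x) dx = ∫_0^1 (2*x^4 - 3*x^3 + x^2 - 4*x + 2) dx. Term by term:
  ∫_0^1 2*x^4 dx = 2/5;  ∫_0^1 -3*x^3 dx = -3/4;  ∫_0^1 x^2 dx = 1/3;
  ∫_0^1 -4*x dx = -2;  ∫_0^1 2 dx = 2.
Sum: 2/5 − 3/4 + 1/3 − 2 + 2 = -1/60.
So LHS = -1/60.
∫_0^1 v(x) φ(x) dx = ∫_0^1 (3*x^4 - 5*x^3 + 2*x^2) dx. Term by term:
  ∫_0^1 3*x^4 dx = 3/5;  ∫_0^1 -5*x^3 dx = -5/4;  ∫_0^1 2*x^2 dx = 2/3.
Sum: 3/5 − 5/4 + 2/3 = 1/60.
So RHS = -∫_0^1 v(x) φ(x) dx = -1/60.
LHS = RHS, so the identity holds for this test φ.
Moreover u is smooth here and v(x) = u'(x) = -3*x**2 + 2*x pointwise, so the identity holds for every test function. Hence v is the weak derivative of u.


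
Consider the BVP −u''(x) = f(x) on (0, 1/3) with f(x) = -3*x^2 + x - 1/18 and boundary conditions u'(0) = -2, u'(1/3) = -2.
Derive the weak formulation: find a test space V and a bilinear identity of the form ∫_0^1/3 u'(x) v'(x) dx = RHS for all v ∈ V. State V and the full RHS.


V = H^1(0, 1/3) (v unrestricted at boundary; u is determined up to an additive constant); weak form: ∫_0^1/3 u'v' dx = ∫_0^1/3 (-3*x^2 + x - 1/18) v dx − 2·v(1/3) + 2·v(0) for all v ∈ V.

Multiply both sides by a test function v and integrate from 0 to 1/3:
  ∫_0^1/3 −u''(x) v(x) dx = ∫_0^1/3 f(x) v(x) dx.
Integrate the LHS by parts once:
  ∫_0^1/3 −u'' v dx = −[u'(x) v(x)]_0^1/3 + ∫_0^1/3 u'(x) v'(x) dx.
Thus ∫_0^1/3 u'(x) v'(x) dx = ∫_0^1/3 f(x) v(x) dx + [u'(x) v(x)]_0^1/3.
Choose V so that boundary terms are either known or forced to vanish.
u has inhomogeneous Neumann u'(0) = -2, u'(1/3) = -2. [u' v]_0^1/3 = (-2)·v(1/3) − (-2)·v(0) = − 2·v(1/3) + 2·v(0). Take V = H^1(0, 1/3); boundary term becomes part of RHS.
Weak formulation: find u (satisfying any essential BC) such that ∫_0^1/3 u'(x) v'(x) dx = ∫_0^1/3 f v dx − 2·v(1/3) + 2·v(0) for all v ∈ V (Neumann data are natural BCs: they enter the RHS as boundary terms).
Substituting f(x) = -3*x^2 + x - 1/18, the right-hand side is ∫_0^1/3 (-3*x^2 + x - 1/18) v dx − 2·v(1/3) + 2·v(0).
Compatibility check (pure Neumann): taking v ≡ 1 ∈ V gives 0 = ∫_0^1/3 f dx + (-2) − (-2), i.e. ∫_0^1/3 f dx must equal u'(0) − u'(1/3) = 0. Indeed ∫_0^1/3 (-3*x^2 + x - 1/18) dx = 0, so the data are compatible. The solution is then unique only up to an additive constant (fix it e.g. by requiring ∫_0^1/3 u dx = 0).


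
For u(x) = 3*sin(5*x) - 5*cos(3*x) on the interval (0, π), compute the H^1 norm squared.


||u||_{H^1(0,π)}^2 = 242*π

u'(x) = 15*sin(3*x) + 15*cos(5*x).
Expand u² and (u')² and integrate term by term on (0, π), using: for integers n ≥ 1, ∫_0^π sin²(nx) dx = ∫_0^π cos²(nx) dx = π/2; for n ≠ n', ∫_0^π sin(nx)sin(n'x) dx = ∫_0^π cos(nx)cos(n'x) dx = 0; and by product-to-sum, ∫_0^π sin(nx)cos(n'x) dx = ½∫_0^π [sin((n+n')x) + sin((n−n')x)] dx, which is 0 when n+n' is even and 2n/(n²−n'²) when n+n' is odd (it need not vanish on (0, π)).
  u² squared terms: (-5)²·∫cos(3x)² dx = 25·π/2 = 25*π/2;  (3)²·∫sin(5x)² dx = 9·π/2 = 9*π/2.
  u² cross terms: 2·(-5)·(3)·∫cos(3x)·sin(5x) dx = -30·(0) = 0.
  So ∫_0^π u² dx = 25*π/2 + 9*π/2 + 0 = 17*π.
  (u')² squared terms: (15)²·∫cos(5x)² dx = 225·π/2 = 225*π/2;  (15)²·∫sin(3x)² dx = 225·π/2 = 225*π/2.
  (u')² cross terms: 2·(15)·(15)·∫cos(5x)·sin(3x) dx = 450·(0) = 0.
  So ∫_0^π (u')² dx = 225*π/2 + 225*π/2 + 0 = 225*π.
||u||_{H^1}^2 = (17*π) + (225*π) = 242*π.


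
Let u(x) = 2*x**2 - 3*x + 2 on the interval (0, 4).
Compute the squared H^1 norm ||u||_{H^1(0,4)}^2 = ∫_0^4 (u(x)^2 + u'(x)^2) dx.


||u||_{H^1}^2 = 2596/5

The H^1 norm (squared) on an interval (0, L) is
  ||u||_{H^1}^2 = ∫_0^L u(x)^2 dx + ∫_0^L u'(x)^2 dx.
Compute u'(x) = 4*x - 3.
Then u(x)^2 = 4*x**4 - 12*x**3 + 17*x**2 - 12*x + 4 and u'(x)^2 = 16*x**2 - 24*x + 9.
Integrate each monomial from 0 to 4 using ∫_0^4 c·x^n dx = c·4^(n+1)/(n+1):
  ∫_0^4 u(x)^2 dx = ∫_0^4 (4*x^4 - 12*x^3 + 17*x^2 - 12*x + 4) dx. Term by term:
    ∫_0^4 4*x^4 dx = 4096/5;  ∫_0^4 -12*x^3 dx = -768;  ∫_0^4 17*x^2 dx = 1088/3;
    ∫_0^4 -12*x dx = -96;  ∫_0^4 4 dx = 16.
  Sum: 4096/5 − 768 + 1088/3 − 96 + 16 = 5008/15.
  ∫_0^4 u'(x)^2 dx = ∫_0^4 (16*x^2 - 24*x + 9) dx. Term by term:
    ∫_0^4 16*x^2 dx = 1024/3;  ∫_0^4 -24*x dx = -192;  ∫_0^4 9 dx = 36.
  Sum: 1024/3 − 192 + 36 = 556/3.
Adding: ||u||_{H^1}^2 = 5008/15 + 556/3 = 2596/5.


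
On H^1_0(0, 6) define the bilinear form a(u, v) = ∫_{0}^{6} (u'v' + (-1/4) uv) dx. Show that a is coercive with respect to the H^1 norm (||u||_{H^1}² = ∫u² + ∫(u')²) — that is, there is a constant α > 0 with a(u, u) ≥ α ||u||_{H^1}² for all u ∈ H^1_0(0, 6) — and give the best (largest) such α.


α = (-9 + π^2)/(π^2 + 36)

Coercivity of a(·,·) on H^1_0(0, 6) means a(u, u) ≥ α ||u||_{H^1}² for every u ∈ H^1_0.
The interval has length L = 6, and Poincaré/coercivity depend only on L. Here a(u, u) = ∫(u')² + (-1/4)·∫u².
Here c = -1/4 < 0 with |c| < (π/L)² = π^2/36, so coercivity still holds. The condition a(u,u) ≥ α||u||_{H^1}² reads (1−α)∫(u')² ≥ (α−c)∫u². Any admissible α is ≤ 1 (rapidly oscillating u have ∫u²/∫(u')² → 0), and α = 1 would force 0 ≥ (1−c)∫u², impossible since c < 1; so 1−α > 0. By the sharp Poincaré inequality on H^1_0 of an interval of length L, ∫(u')² ≥ (π/L)²∫u² with equality for the first sine mode sin(π(x−x₀)/L) (x₀ the left endpoint), so the inequality holds for all u iff (1−α)(π/L)² ≥ α − c, i.e. α ≤ ((π/L)² + c)/((π/L)² + 1) = (1 + c(L/π)²)/(1 + (L/π)²). (Direct route, valid since c ≤ 0: Poincaré gives c∫u² ≥ c(L/π)²∫(u')², so a(u,u) ≥ (1 + c(L/π)²)∫(u')², while ||u||_{H^1}² ≤ (1 + (L/π)²)∫(u')²; dividing yields the same α.) With (π/L)² = π^2/36 and c = -1/4, the largest admissible constant is α = ((π/L)² + c)/((π/L)² + 1).
Simplifying, α = (-9 + π^2)/(π^2 + 36).


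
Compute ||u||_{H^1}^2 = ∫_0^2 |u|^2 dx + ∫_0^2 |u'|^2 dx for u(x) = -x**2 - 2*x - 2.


||u||_{H^1}^2 = 512/5

The H^1 norm (squared) on an interval (0, L) is
  ||u||_{H^1}^2 = ∫_0^L u(x)^2 dx + ∫_0^L u'(x)^2 dx.
Compute u'(x) = -2*x - 2.
Then u(x)^2 = x**4 + 4*x**3 + 8*x**2 + 8*x + 4 and u'(x)^2 = 4*x**2 + 8*x + 4.
Integrate each monomial from 0 to 2 using ∫_0^2 c·x^n dx = c·2^(n+1)/(n+1):
  ∫_0^2 u(x)^2 dx = ∫_0^2 (x^4 + 4*x^3 + 8*x^2 + 8*x + 4) dx. Term by term:
    ∫_0^2 x^4 dx = 32/5;  ∫_0^2 4*x^3 dx = 16;  ∫_0^2 8*x^2 dx = 64/3;
    ∫_0^2 8*x dx = 16;  ∫_0^2 4 dx = 8.
  Sum: 32/5 + 16 + 64/3 + 16 + 8 = 1016/15.
  ∫_0^2 u'(x)^2 dx = ∫_0^2 (4*x^2 + 8*x + 4) dx. Term by term:
    ∫_0^2 4*x^2 dx = 32/3;  ∫_0^2 8*x dx = 16;  ∫_0^2 4 dx = 8.
  Sum: 32/3 + 16 + 8 = 104/3.
Adding: ||u||_{H^1}^2 = 1016/15 + 104/3 = 512/5.


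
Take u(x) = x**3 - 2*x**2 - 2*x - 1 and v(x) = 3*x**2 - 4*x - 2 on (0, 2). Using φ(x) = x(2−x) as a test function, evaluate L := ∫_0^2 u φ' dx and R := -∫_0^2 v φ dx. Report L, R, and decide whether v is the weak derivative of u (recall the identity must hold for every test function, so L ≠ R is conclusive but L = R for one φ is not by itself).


LHS = 16/5, RHS = 16/5. Yes, v = u' weakly.

u(x) = x**3 - 2*x**2 - 2*x - 1, classical derivative u'(x) = 3*x**2 - 4*x - 2.
φ(x) = x(2−x), so φ'(x) = 2 - 2*x.
Note φ(0) = φ(2) = 0, so the boundary term u·φ vanishes.
LHS = ∫_0^2 u(x) φ'(x) dx = ∫_0^2 (-2*x^4 + 6*x^3 - 2*x - 2) dx. Term by term:
  ∫_0^2 -2*x^4 dx = -64/5;  ∫_0^2 6*x^3 dx = 24;  ∫_0^2 -2*x dx = -4;
  ∫_0^2 -2 dx = -4.
Sum: -64/5 + 24 − 4 − 4 = 16/5.
So LHS = 16/5.
∫_0^2 v(x) φ(x) dx = ∫_0^2 (-3*x^4 + 10*x^3 - 6*x^2 - 4*x) dx. Term by term:
  ∫_0^2 -3*x^4 dx = -96/5;  ∫_0^2 10*x^3 dx = 40;  ∫_0^2 -6*x^2 dx = -16;
  ∫_0^2 -4*x dx = -8.
Sum: -96/5 + 40 − 16 − 8 = -16/5.
So RHS = -∫_0^2 v(x) φ(x) dx = 16/5.
LHS = RHS, so the identity holds for this test φ.
Moreover u is smooth here and v(x) = u'(x) = 3*x**2 - 4*x - 2 pointwise, so the identity holds for every test function. Hence v is the weak derivative of u.


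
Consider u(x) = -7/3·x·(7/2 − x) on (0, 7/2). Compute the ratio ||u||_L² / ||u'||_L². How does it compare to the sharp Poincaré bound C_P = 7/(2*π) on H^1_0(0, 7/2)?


||u||_L² / ||u'||_L² = 7*sqrt(10)/20 < C_P = 7/(2*π).

u(x) = -7/3·x·(7/2 − x), so u'(x) = 14*x/3 - 49/6.
u(x) = -7/3·x·(7/2 − x) vanishes at x = 0 and x = 7/2, so u ∈ H^1_0(0, 7/2). Differentiate via the product rule and integrate the resulting polynomials term by term.
  ∫_0^7/2 u² dx = ∫_0^7/2 (49*x^4/9 - 343*x^3/9 + 2401*x^2/36) dx. Term by term:
    ∫_0^7/2 49*x^4/9 dx = 823543/1440;  ∫_0^7/2 -343*x^3/9 dx = -823543/576;  ∫_0^7/2 2401*x^2/36 dx = 823543/864.
  Sum: 823543/1440 − 823543/576 + 823543/864 = 823543/8640.
  ∫_0^7/2 (u')² dx = ∫_0^7/2 (196*x^2/9 - 686*x/9 + 2401/36) dx. Term by term:
    ∫_0^7/2 196*x^2/9 dx = 16807/54;  ∫_0^7/2 -686*x/9 dx = -16807/36;  ∫_0^7/2 2401/36 dx = 16807/72.
  Sum: 16807/54 − 16807/36 + 16807/72 = 16807/216.
∫_0^7/2 u² dx = 823543/8640, so ||u||_L² = 343*sqrt(105)/360.
∫_0^7/2 (u')² dx = 16807/216, so ||u'||_L² = 49*sqrt(42)/36.
Ratio ||u||_L² / ||u'||_L² = 7*sqrt(10)/20.
Sharp Poincaré constant on H^1_0(0, 7/2) is C_P = L/π = 7/(2*π), achieved by sin(2*π/7·x).
A polynomial bump cannot attain the sharp Poincaré constant (only the first sine eigenfunction does), so the ratio is strictly less than C_P, consistent with ||u||_L² ≤ C_P ||u'||_L².


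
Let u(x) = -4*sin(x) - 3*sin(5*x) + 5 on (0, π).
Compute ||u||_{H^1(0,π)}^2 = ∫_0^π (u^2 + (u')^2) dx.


||u||_{H^1(0,π)}^2 = -92 + 158*π

u'(x) = -4*cos(x) - 15*cos(5*x).
Expand u² and (u')² and integrate term by term on (0, π), using: for integers n ≥ 1, ∫_0^π sin²(nx) dx = ∫_0^π cos²(nx) dx = π/2; for n ≠ n', ∫_0^π sin(nx)sin(n'x) dx = ∫_0^π cos(nx)cos(n'x) dx = 0; and by product-to-sum, ∫_0^π sin(nx)cos(n'x) dx = ½∫_0^π [sin((n+n')x) + sin((n−n')x)] dx, which is 0 when n+n' is even and 2n/(n²−n'²) when n+n' is odd (it need not vanish on (0, π)). For the constant mode: ∫_0^π 1 dx = π, ∫_0^π cos(nx) dx = 0, ∫_0^π sin(nx) dx = (1−(−1)^n)/n.
  u² squared terms: (5)²·∫1 dx = 25·π = 25*π;  (-4)²·∫sin(x)² dx = 16·π/2 = 8*π;  (-3)²·∫sin(5x)² dx = 9·π/2 = 9*π/2.
  u² cross terms: 2·(5)·(-4)·∫1·sin(x) dx = -40·(2) = -80;  2·(5)·(-3)·∫1·sin(5x) dx = -30·(2/5) = -12;  2·(-4)·(-3)·∫sin(x)·sin(5x) dx = 24·(0) = 0.
  So ∫_0^π u² dx = 25*π + 8*π + 9*π/2 − 80 − 12 + 0 = -92 + 75*π/2.
  (u')² squared terms: (-15)²·∫cos(5x)² dx = 225·π/2 = 225*π/2;  (-4)²·∫cos(x)² dx = 16·π/2 = 8*π.
  (u')² cross terms: 2·(-15)·(-4)·∫cos(5x)·cos(x) dx = 120·(0) = 0.
  So ∫_0^π (u')² dx = 225*π/2 + 8*π + 0 = 241*π/2.
||u||_{H^1}^2 = (-92 + 75*π/2) + (241*π/2) = -92 + 158*π.


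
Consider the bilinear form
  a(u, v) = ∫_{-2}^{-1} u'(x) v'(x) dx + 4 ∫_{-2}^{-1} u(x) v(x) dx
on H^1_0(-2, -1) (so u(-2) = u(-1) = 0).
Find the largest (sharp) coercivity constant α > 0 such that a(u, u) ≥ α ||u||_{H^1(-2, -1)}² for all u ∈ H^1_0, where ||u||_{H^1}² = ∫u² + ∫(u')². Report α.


α = 1

Coercivity of a(·,·) on H^1_0(-2, -1) means a(u, u) ≥ α ||u||_{H^1}² for every u ∈ H^1_0.
The interval has length L = 1, and Poincaré/coercivity depend only on L. Here a(u, u) = ∫(u')² + (4)·∫u².
Here c = 4 ≥ 1, so a(u,u) = ∫(u')² + c∫u² ≥ ∫(u')² + ∫u² = ||u||_{H^1}², i.e. α = 1 works. No larger α is possible: a(u,u) ≥ α||u||_{H^1}² means (1−α)∫(u')² ≥ (α−c)∫u², and for the modes u_n = sin(nπ(x−x₀)/L) (x₀ the left endpoint) one has ∫u_n²/∫(u_n')² = (L/(nπ))² → 0, so a(u_n,u_n)/||u_n||_{H^1}² → 1. Hence the optimal constant is α = 1.
Therefore α = 1.


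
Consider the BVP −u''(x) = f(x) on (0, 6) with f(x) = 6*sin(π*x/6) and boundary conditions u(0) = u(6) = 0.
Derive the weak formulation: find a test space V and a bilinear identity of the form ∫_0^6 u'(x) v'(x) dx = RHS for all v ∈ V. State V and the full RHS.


V = H^1_0(0, 6) (so v(0) = v(6) = 0); weak form: ∫_0^6 u'v' dx = ∫_0^6 (6*sin(π*x/6)) v dx for all v ∈ V.

Multiply both sides by a test function v and integrate from 0 to 6:
  ∫_0^6 −u''(x) v(x) dx = ∫_0^6 f(x) v(x) dx.
Integrate the LHS by parts once:
  ∫_0^6 −u'' v dx = −[u'(x) v(x)]_0^6 + ∫_0^6 u'(x) v'(x) dx.
Thus ∫_0^6 u'(x) v'(x) dx = ∫_0^6 f(x) v(x) dx + [u'(x) v(x)]_0^6.
Choose V so that boundary terms are either known or forced to vanish.
u is Dirichlet: u(0) = u(6) = 0. Let V = H^1_0(0, 6); then v(0) = v(6) = 0, and [u' v]_0^6 = 0.
Weak formulation: find u (satisfying any essential BC) such that ∫_0^6 u'(x) v'(x) dx = ∫_0^6 f v dx for all v ∈ V.
Substituting f(x) = 6*sin(π*x/6), the right-hand side is ∫_0^6 (6*sin(π*x/6)) v dx.


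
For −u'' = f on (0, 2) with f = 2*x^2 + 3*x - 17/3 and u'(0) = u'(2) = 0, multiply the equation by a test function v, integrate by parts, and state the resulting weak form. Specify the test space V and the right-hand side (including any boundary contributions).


V = H^1(0, 2) (no boundary constraint on v; u is determined up to an additive constant); weak form: ∫_0^2 u'v' dx = ∫_0^2 (2*x^2 + 3*x - 17/3) v dx for all v ∈ V.

Multiply both sides by a test function v and integrate from 0 to 2:
  ∫_0^2 −u''(x) v(x) dx = ∫_0^2 f(x) v(x) dx.
Integrate the LHS by parts once:
  ∫_0^2 −u'' v dx = −[u'(x) v(x)]_0^2 + ∫_0^2 u'(x) v'(x) dx.
Thus ∫_0^2 u'(x) v'(x) dx = ∫_0^2 f(x) v(x) dx + [u'(x) v(x)]_0^2.
Choose V so that boundary terms are either known or forced to vanish.
u has homogeneous Neumann: u'(0) = u'(2) = 0. So [u' v]_0^2 = 0·v(2) − 0·v(0) = 0 for any v; take V = H^1(0, 2).
Weak formulation: find u (satisfying any essential BC) such that ∫_0^2 u'(x) v'(x) dx = ∫_0^2 f v dx for all v ∈ V (homogeneous Neumann, so boundary terms vanish).
Substituting f(x) = 2*x^2 + 3*x - 17/3, the right-hand side is ∫_0^2 (2*x^2 + 3*x - 17/3) v dx.
Compatibility check (pure Neumann): taking v ≡ 1 ∈ V gives 0 = ∫_0^2 f dx + (0) − (0), i.e. ∫_0^2 f dx must equal u'(0) − u'(2) = 0. Indeed ∫_0^2 (2*x^2 + 3*x - 17/3) dx = 0, so the data are compatible. The solution is then unique only up to an additive constant (fix it e.g. by requiring ∫_0^2 u dx = 0).


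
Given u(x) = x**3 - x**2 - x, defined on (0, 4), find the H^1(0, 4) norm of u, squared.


||u||_{H^1}^2 = 208772/105

The H^1 norm (squared) on an interval (0, L) is
  ||u||_{H^1}^2 = ∫_0^L u(x)^2 dx + ∫_0^L u'(x)^2 dx.
Compute u'(x) = 3*x**2 - 2*x - 1.
Then u(x)^2 = x**6 - 2*x**5 - x**4 + 2*x**3 + x**2 and u'(x)^2 = 9*x**4 - 12*x**3 - 2*x**2 + 4*x + 1.
Integrate each monomial from 0 to 4 using ∫_0^4 c·x^n dx = c·4^(n+1)/(n+1):
  ∫_0^4 u(x)^2 dx = ∫_0^4 (x^6 - 2*x^5 - x^4 + 2*x^3 + x^2) dx. Term by term:
    ∫_0^4 x^6 dx = 16384/7;  ∫_0^4 -2*x^5 dx = -4096/3;  ∫_0^4 -x^4 dx = -1024/5;
    ∫_0^4 2*x^3 dx = 128;  ∫_0^4 x^2 dx = 64/3.
  Sum: 16384/7 − 4096/3 − 1024/5 + 128 + 64/3 = 32192/35.
  ∫_0^4 u'(x)^2 dx = ∫_0^4 (9*x^4 - 12*x^3 - 2*x^2 + 4*x + 1) dx. Term by term:
    ∫_0^4 9*x^4 dx = 9216/5;  ∫_0^4 -12*x^3 dx = -768;  ∫_0^4 -2*x^2 dx = -128/3;
    ∫_0^4 4*x dx = 32;  ∫_0^4 1 dx = 4.
  Sum: 9216/5 − 768 − 128/3 + 32 + 4 = 16028/15.
Adding: ||u||_{H^1}^2 = 32192/35 + 16028/15 = 208772/105.


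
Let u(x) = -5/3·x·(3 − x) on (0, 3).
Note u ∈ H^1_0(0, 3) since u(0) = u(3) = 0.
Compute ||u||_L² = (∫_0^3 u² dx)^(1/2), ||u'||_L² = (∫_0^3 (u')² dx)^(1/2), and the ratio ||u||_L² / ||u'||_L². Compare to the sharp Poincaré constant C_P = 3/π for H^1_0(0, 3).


||u||_L² / ||u'||_L² = 3*sqrt(10)/10 < C_P = 3/π.

u(x) = -5/3·x·(3 − x), so u'(x) = 10*x/3 - 5.
u(x) = -5/3·x·(3 − x) vanishes at x = 0 and x = 3, so u ∈ H^1_0(0, 3). Differentiate via the product rule and integrate the resulting polynomials term by term.
  ∫_0^3 u² dx = ∫_0^3 (25*x^4/9 - 50*x^3/3 + 25*x^2) dx. Term by term:
    ∫_0^3 25*x^4/9 dx = 135;  ∫_0^3 -50*x^3/3 dx = -675/2;  ∫_0^3 25*x^2 dx = 225.
  Sum: 135 − 675/2 + 225 = 45/2.
  ∫_0^3 (u')² dx = ∫_0^3 (100*x^2/9 - 100*x/3 + 25) dx. Term by term:
    ∫_0^3 100*x^2/9 dx = 100;  ∫_0^3 -100*x/3 dx = -150;  ∫_0^3 25 dx = 75.
  Sum: 100 − 150 + 75 = 25.
∫_0^3 u² dx = 45/2, so ||u||_L² = 3*sqrt(10)/2.
∫_0^3 (u')² dx = 25, so ||u'||_L² = 5.
Ratio ||u||_L² / ||u'||_L² = 3*sqrt(10)/10.
Sharp Poincaré constant on H^1_0(0, 3) is C_P = L/π = 3/π, achieved by sin(π/3·x).
A polynomial bump cannot attain the sharp Poincaré constant (only the first sine eigenfunction does), so the ratio is strictly less than C_P, consistent with ||u||_L² ≤ C_P ||u'||_L².


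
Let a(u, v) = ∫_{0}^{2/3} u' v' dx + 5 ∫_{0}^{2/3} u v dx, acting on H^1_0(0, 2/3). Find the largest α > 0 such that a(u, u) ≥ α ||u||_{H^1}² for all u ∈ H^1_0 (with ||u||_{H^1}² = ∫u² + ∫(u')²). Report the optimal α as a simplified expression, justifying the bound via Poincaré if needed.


α = 1

Coercivity of a(·,·) on H^1_0(0, 2/3) means a(u, u) ≥ α ||u||_{H^1}² for every u ∈ H^1_0.
The interval has length L = 2/3, and Poincaré/coercivity depend only on L. Here a(u, u) = ∫(u')² + (5)·∫u².
Here c = 5 ≥ 1, so a(u,u) = ∫(u')² + c∫u² ≥ ∫(u')² + ∫u² = ||u||_{H^1}², i.e. α = 1 works. No larger α is possible: a(u,u) ≥ α||u||_{H^1}² means (1−α)∫(u')² ≥ (α−c)∫u², and for the modes u_n = sin(nπ(x−x₀)/L) (x₀ the left endpoint) one has ∫u_n²/∫(u_n')² = (L/(nπ))² → 0, so a(u_n,u_n)/||u_n||_{H^1}² → 1. Hence the optimal constant is α = 1.
Therefore α = 1.


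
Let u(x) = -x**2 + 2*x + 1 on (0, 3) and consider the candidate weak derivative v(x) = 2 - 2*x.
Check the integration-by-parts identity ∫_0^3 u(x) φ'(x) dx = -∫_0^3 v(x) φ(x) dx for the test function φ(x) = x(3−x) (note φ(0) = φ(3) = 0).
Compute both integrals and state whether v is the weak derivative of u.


LHS = 9/2, RHS = 9/2. Yes, v = u' weakly.

u(x) = -x**2 + 2*x + 1, classical derivative u'(x) = 2 - 2*x.
φ(x) = x(3−x), so φ'(x) = 3 - 2*x.
Note φ(0) = φ(3) = 0, so the boundary term u·φ vanishes.
LHS = ∫_0^3 u(x) φ'(x) dx = ∫_0^3 (2*x^3 - 7*x^2 + 4*x + 3) dx. Term by term:
  ∫_0^3 2*x^3 dx = 81/2;  ∫_0^3 -7*x^2 dx = -63;  ∫_0^3 4*x dx = 18;
  ∫_0^3 3 dx = 9.
Sum: 81/2 − 63 + 18 + 9 = 9/2.
So LHS = 9/2.
∫_0^3 v(x) φ(x) dx = ∫_0^3 (2*x^3 - 8*x^2 + 6*x) dx. Term by term:
  ∫_0^3 2*x^3 dx = 81/2;  ∫_0^3 -8*x^2 dx = -72;  ∫_0^3 6*x dx = 27.
Sum: 81/2 − 72 + 27 = -9/2.
So RHS = -∫_0^3 v(x) φ(x) dx = 9/2.
LHS = RHS, so the identity holds for this test φ.
Moreover u is smooth here and v(x) = u'(x) = 2 - 2*x pointwise, so the identity holds for every test function. Hence v is the weak derivative of u.


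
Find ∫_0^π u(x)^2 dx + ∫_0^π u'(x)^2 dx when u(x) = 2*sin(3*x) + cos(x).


||u||_{H^1(0,π)}^2 = 21*π

u'(x) = -sin(x) + 6*cos(3*x).
Expand u² and (u')² and integrate term by term on (0, π), using: for integers n ≥ 1, ∫_0^π sin²(nx) dx = ∫_0^π cos²(nx) dx = π/2; for n ≠ n', ∫_0^π sin(nx)sin(n'x) dx = ∫_0^π cos(nx)cos(n'x) dx = 0; and by product-to-sum, ∫_0^π sin(nx)cos(n'x) dx = ½∫_0^π [sin((n+n')x) + sin((n−n')x)] dx, which is 0 when n+n' is even and 2n/(n²−n'²) when n+n' is odd (it need not vanish on (0, π)).
  u² squared terms: (2)²·∫sin(3x)² dx = 4·π/2 = 2*π;  (1)²·∫cos(x)² dx = 1·π/2 = π/2.
  u² cross terms: 2·(2)·(1)·∫sin(3x)·cos(x) dx = 4·(0) = 0.
  So ∫_0^π u² dx = 2*π + π/2 + 0 = 5*π/2.
  (u')² squared terms: (-1)²·∫sin(x)² dx = 1·π/2 = π/2;  (6)²·∫cos(3x)² dx = 36·π/2 = 18*π.
  (u')² cross terms: 2·(-1)·(6)·∫sin(x)·cos(3x) dx = -12·(0) = 0.
  So ∫_0^π (u')² dx = π/2 + 18*π + 0 = 37*π/2.
||u||_{H^1}^2 = (5*π/2) + (37*π/2) = 21*π.


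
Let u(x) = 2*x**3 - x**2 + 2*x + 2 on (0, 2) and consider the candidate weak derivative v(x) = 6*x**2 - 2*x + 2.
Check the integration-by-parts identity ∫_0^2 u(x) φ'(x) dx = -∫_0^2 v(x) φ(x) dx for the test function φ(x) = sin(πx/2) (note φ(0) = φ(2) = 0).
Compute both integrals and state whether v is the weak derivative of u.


LHS = -48/π + 192/π^3, RHS = -48/π + 192/π^3. Yes, v = u' weakly.

u(x) = 2*x**3 - x**2 + 2*x + 2, classical derivative u'(x) = 6*x**2 - 2*x + 2.
φ(x) = sin(πx/2), so φ'(x) = π*cos(π*x/2)/2.
Note φ(0) = φ(2) = 0, so the boundary term u·φ vanishes.
LHS = ∫_0^2 u(x) φ'(x) dx = ∫_0^2 (π*x^3*cos(π*x/2) - π*x^2*cos(π*x/2)/2 + π*x*cos(π*x/2) + π*cos(π*x/2)) dx. Term by term:
  ∫_0^2 π*cos(π*x/2) dx = 0;  ∫_0^2 π*x*cos(π*x/2) dx = -8/π;  ∫_0^2 π*x^3*cos(π*x/2) dx = -48/π + 192/π^3;
  ∫_0^2 -π*x^2*cos(π*x/2)/2 dx = 8/π.
Sum: 0 − 8/π + -48/π + 192/π^3 + 8/π = -48/π + 192/π^3.
So LHS = -48/π + 192/π^3.
∫_0^2 v(x) φ(x) dx = ∫_0^2 (6*x^2*sin(π*x/2) - 2*x*sin(π*x/2) + 2*sin(π*x/2)) dx. Term by term:
  ∫_0^2 2*sin(π*x/2) dx = 8/π;  ∫_0^2 -2*x*sin(π*x/2) dx = -8/π;  ∫_0^2 6*x^2*sin(π*x/2) dx = -192/π^3 + 48/π.
Sum: 8/π − 8/π + -192/π^3 + 48/π = -192/π^3 + 48/π.
So RHS = -∫_0^2 v(x) φ(x) dx = -48/π + 192/π^3.
LHS = RHS, so the identity holds for this test φ.
Moreover u is smooth here and v(x) = u'(x) = 6*x**2 - 2*x + 2 pointwise, so the identity holds for every test function. Hence v is the weak derivative of u.


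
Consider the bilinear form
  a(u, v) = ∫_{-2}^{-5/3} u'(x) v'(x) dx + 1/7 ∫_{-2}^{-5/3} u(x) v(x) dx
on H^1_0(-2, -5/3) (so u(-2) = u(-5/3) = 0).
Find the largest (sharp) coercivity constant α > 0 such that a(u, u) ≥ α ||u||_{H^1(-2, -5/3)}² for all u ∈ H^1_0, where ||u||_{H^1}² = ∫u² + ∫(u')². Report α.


α = (1 + 63*π^2)/(7*(1 + 9*π^2))

Coercivity of a(·,·) on H^1_0(-2, -5/3) means a(u, u) ≥ α ||u||_{H^1}² for every u ∈ H^1_0.
The interval has length L = 1/3, and Poincaré/coercivity depend only on L. Here a(u, u) = ∫(u')² + (1/7)·∫u².
Here 0 < c = 1/7 < 1. The condition a(u,u) ≥ α||u||_{H^1}² reads (1−α)∫(u')² ≥ (α−c)∫u². Any admissible α is ≤ 1 (rapidly oscillating u have ∫u²/∫(u')² → 0), and α = 1 would force 0 ≥ (1−c)∫u², impossible since c < 1; so 1−α > 0. By the sharp Poincaré inequality on H^1_0 of an interval of length L, ∫(u')² ≥ (π/L)²∫u² with equality for the first sine mode sin(π(x−x₀)/L) (x₀ the left endpoint), so the inequality holds for all u iff (1−α)(π/L)² ≥ α − c, i.e. α ≤ ((π/L)² + c)/((π/L)² + 1) = (1 + c(L/π)²)/(1 + (L/π)²). With (π/L)² = 9*π^2 and c = 1/7, the largest admissible constant is α = ((π/L)² + c)/((π/L)² + 1).
Simplifying, α = (1 + 63*π^2)/(7*(1 + 9*π^2)).


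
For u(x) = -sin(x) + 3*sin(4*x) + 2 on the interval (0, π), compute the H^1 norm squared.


||u||_{H^1(0,π)}^2 = -8 + 163*π/2

u'(x) = -cos(x) + 12*cos(4*x).
Expand u² and (u')² and integrate term by term on (0, π), using: for integers n ≥ 1, ∫_0^π sin²(nx) dx = ∫_0^π cos²(nx) dx = π/2; for n ≠ n', ∫_0^π sin(nx)sin(n'x) dx = ∫_0^π cos(nx)cos(n'x) dx = 0; and by product-to-sum, ∫_0^π sin(nx)cos(n'x) dx = ½∫_0^π [sin((n+n')x) + sin((n−n')x)] dx, which is 0 when n+n' is even and 2n/(n²−n'²) when n+n' is odd (it need not vanish on (0, π)). For the constant mode: ∫_0^π 1 dx = π, ∫_0^π cos(nx) dx = 0, ∫_0^π sin(nx) dx = (1−(−1)^n)/n.
  u² squared terms: (2)²·∫1 dx = 4·π = 4*π;  (-1)²·∫sin(x)² dx = 1·π/2 = π/2;  (3)²·∫sin(4x)² dx = 9·π/2 = 9*π/2.
  u² cross terms: 2·(2)·(-1)·∫1·sin(x) dx = -4·(2) = -8;  2·(2)·(3)·∫1·sin(4x) dx = 12·(0) = 0;  2·(-1)·(3)·∫sin(x)·sin(4x) dx = -6·(0) = 0.
  So ∫_0^π u² dx = 4*π + π/2 + 9*π/2 − 8 + 0 + 0 = -8 + 9*π.
  (u')² squared terms: (-1)²·∫cos(x)² dx = 1·π/2 = π/2;  (12)²·∫cos(4x)² dx = 144·π/2 = 72*π.
  (u')² cross terms: 2·(-1)·(12)·∫cos(x)·cos(4x) dx = -24·(0) = 0.
  So ∫_0^π (u')² dx = π/2 + 72*π + 0 = 145*π/2.
||u||_{H^1}^2 = (-8 + 9*π) + (145*π/2) = -8 + 163*π/2.


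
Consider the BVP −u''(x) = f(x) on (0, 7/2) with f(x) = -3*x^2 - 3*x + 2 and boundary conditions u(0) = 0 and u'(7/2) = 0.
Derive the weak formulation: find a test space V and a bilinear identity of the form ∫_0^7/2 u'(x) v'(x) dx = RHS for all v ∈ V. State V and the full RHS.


V = {v ∈ H^1(0, 7/2) : v(0) = 0} (test functions vanish at x = 0 where u is specified); weak form: ∫_0^7/2 u'v' dx = ∫_0^7/2 (-3*x^2 - 3*x + 2) v dx for all v ∈ V.

Multiply both sides by a test function v and integrate from 0 to 7/2:
  ∫_0^7/2 −u''(x) v(x) dx = ∫_0^7/2 f(x) v(x) dx.
Integrate the LHS by parts once:
  ∫_0^7/2 −u'' v dx = −[u'(x) v(x)]_0^7/2 + ∫_0^7/2 u'(x) v'(x) dx.
Thus ∫_0^7/2 u'(x) v'(x) dx = ∫_0^7/2 f(x) v(x) dx + [u'(x) v(x)]_0^7/2.
Choose V so that boundary terms are either known or forced to vanish.
Mixed BC: u(0) = 0 (Dirichlet) and u'(7/2) = 0 (Neumann). Define V = {v ∈ H^1(0, 7/2) : v(0) = 0}. Then [u' v]_0^7/2 = u'(7/2)·v(7/2) − u'(0)·0 = 0.
Weak formulation: find u (satisfying any essential BC) such that ∫_0^7/2 u'(x) v'(x) dx = ∫_0^7/2 f v dx for all v ∈ V (Dirichlet at 0 absorbed into V; the Neumann datum at x = 7/2 is zero, so no boundary term remains).
Substituting f(x) = -3*x^2 - 3*x + 2, the right-hand side is ∫_0^7/2 (-3*x^2 - 3*x + 2) v dx.


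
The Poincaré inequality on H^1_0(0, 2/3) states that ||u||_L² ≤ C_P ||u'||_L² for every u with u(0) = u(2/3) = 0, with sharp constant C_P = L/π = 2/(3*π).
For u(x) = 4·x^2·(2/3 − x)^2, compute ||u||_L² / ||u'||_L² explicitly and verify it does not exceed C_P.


||u||_L² / ||u'||_L² = sqrt(3)/9 < C_P = 2/(3*π).

u(x) = 4·x^2·(2/3 − x)^2, so u'(x) = 16*x*(3*x - 2)*(3*x - 1)/9.
u(x) = 4·x^2·(2/3 − x)^2 vanishes at x = 0 and x = 2/3, so u ∈ H^1_0(0, 2/3). Differentiate via the product rule and integrate the resulting polynomials term by term.
  ∫_0^2/3 u² dx = ∫_0^2/3 (16*x^8 - 128*x^7/3 + 128*x^6/3 - 512*x^5/27 + 256*x^4/81) dx. Term by term:
    ∫_0^2/3 16*x^8 dx = 8192/177147;  ∫_0^2/3 -128*x^7/3 dx = -4096/19683;  ∫_0^2/3 128*x^6/3 dx = 16384/45927;
    ∫_0^2/3 -512*x^5/27 dx = -16384/59049;  ∫_0^2/3 256*x^4/81 dx = 8192/98415.
  Sum: 8192/177147 − 4096/19683 + 16384/45927 − 16384/59049 + 8192/98415 = 4096/6200145.
  ∫_0^2/3 (u')² dx = ∫_0^2/3 (256*x^6 - 512*x^5 + 3328*x^4/9 - 1024*x^3/9 + 1024*x^2/81) dx. Term by term:
    ∫_0^2/3 256*x^6 dx = 32768/15309;  ∫_0^2/3 -512*x^5 dx = -16384/2187;  ∫_0^2/3 3328*x^4/9 dx = 106496/10935;
    ∫_0^2/3 -1024*x^3/9 dx = -4096/729;  ∫_0^2/3 1024*x^2/81 dx = 8192/6561.
  Sum: 32768/15309 − 16384/2187 + 106496/10935 − 4096/729 + 8192/6561 = 4096/229635.
∫_0^2/3 u² dx = 4096/6200145, so ||u||_L² = 64*sqrt(105)/25515.
∫_0^2/3 (u')² dx = 4096/229635, so ||u'||_L² = 64*sqrt(35)/2835.
Ratio ||u||_L² / ||u'||_L² = sqrt(3)/9.
Sharp Poincaré constant on H^1_0(0, 2/3) is C_P = L/π = 2/(3*π), achieved by sin(3*π/2·x).
A polynomial bump cannot attain the sharp Poincaré constant (only the first sine eigenfunction does), so the ratio is strictly less than C_P, consistent with ||u||_L² ≤ C_P ||u'||_L².


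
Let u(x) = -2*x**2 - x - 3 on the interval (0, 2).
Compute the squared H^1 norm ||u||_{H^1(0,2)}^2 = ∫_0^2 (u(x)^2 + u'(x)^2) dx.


||u||_{H^1}^2 = 2504/15

The H^1 norm (squared) on an interval (0, L) is
  ||u||_{H^1}^2 = ∫_0^L u(x)^2 dx + ∫_0^L u'(x)^2 dx.
Compute u'(x) = -4*x - 1.
Then u(x)^2 = 4*x**4 + 4*x**3 + 13*x**2 + 6*x + 9 and u'(x)^2 = 16*x**2 + 8*x + 1.
Integrate each monomial from 0 to 2 using ∫_0^2 c·x^n dx = c·2^(n+1)/(n+1):
  ∫_0^2 u(x)^2 dx = ∫_0^2 (4*x^4 + 4*x^3 + 13*x^2 + 6*x + 9) dx. Term by term:
    ∫_0^2 4*x^4 dx = 128/5;  ∫_0^2 4*x^3 dx = 16;  ∫_0^2 13*x^2 dx = 104/3;
    ∫_0^2 6*x dx = 12;  ∫_0^2 9 dx = 18.
  Sum: 128/5 + 16 + 104/3 + 12 + 18 = 1594/15.
  ∫_0^2 u'(x)^2 dx = ∫_0^2 (16*x^2 + 8*x + 1) dx. Term by term:
    ∫_0^2 16*x^2 dx = 128/3;  ∫_0^2 8*x dx = 16;  ∫_0^2 1 dx = 2.
  Sum: 128/3 + 16 + 2 = 182/3.
Adding: ||u||_{H^1}^2 = 1594/15 + 182/3 = 2504/15.


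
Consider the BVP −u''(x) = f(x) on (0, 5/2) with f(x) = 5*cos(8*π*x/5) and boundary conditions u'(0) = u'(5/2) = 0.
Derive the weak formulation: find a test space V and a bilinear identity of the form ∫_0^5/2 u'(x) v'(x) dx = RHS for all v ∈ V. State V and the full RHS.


V = H^1(0, 5/2) (no boundary constraint on v; u is determined up to an additive constant); weak form: ∫_0^5/2 u'v' dx = ∫_0^5/2 (5*cos(8*π*x/5)) v dx for all v ∈ V.

Multiply both sides by a test function v and integrate from 0 to 5/2:
  ∫_0^5/2 −u''(x) v(x) dx = ∫_0^5/2 f(x) v(x) dx.
Integrate the LHS by parts once:
  ∫_0^5/2 −u'' v dx = −[u'(x) v(x)]_0^5/2 + ∫_0^5/2 u'(x) v'(x) dx.
Thus ∫_0^5/2 u'(x) v'(x) dx = ∫_0^5/2 f(x) v(x) dx + [u'(x) v(x)]_0^5/2.
Choose V so that boundary terms are either known or forced to vanish.
u has homogeneous Neumann: u'(0) = u'(5/2) = 0. So [u' v]_0^5/2 = 0·v(5/2) − 0·v(0) = 0 for any v; take V = H^1(0, 5/2).
Weak formulation: find u (satisfying any essential BC) such that ∫_0^5/2 u'(x) v'(x) dx = ∫_0^5/2 f v dx for all v ∈ V (homogeneous Neumann, so boundary terms vanish).
Substituting f(x) = 5*cos(8*π*x/5), the right-hand side is ∫_0^5/2 (5*cos(8*π*x/5)) v dx.
Compatibility check (pure Neumann): taking v ≡ 1 ∈ V gives 0 = ∫_0^5/2 f dx + (0) − (0), i.e. ∫_0^5/2 f dx must equal u'(0) − u'(5/2) = 0. Indeed ∫_0^5/2 (5*cos(8*π*x/5)) dx = 0, so the data are compatible. The solution is then unique only up to an additive constant (fix it e.g. by requiring ∫_0^5/2 u dx = 0).


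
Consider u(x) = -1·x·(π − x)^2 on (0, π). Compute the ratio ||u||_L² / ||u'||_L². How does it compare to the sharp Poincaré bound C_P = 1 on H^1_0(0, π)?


||u||_L² / ||u'||_L² = sqrt(14)*π/14 < C_P = 1.

u(x) = -1·x·(π − x)^2, so u'(x) = (π - 3*x)*(x - π).
u(x) = -1·x·(π − x)^2 vanishes at x = 0 and x = π, so u ∈ H^1_0(0, π). Differentiate via the product rule and integrate the resulting polynomials term by term.
  ∫_0^π u² dx = ∫_0^π (x^6 - 4*π*x^5 + 6*π^2*x^4 - 4*π^3*x^3 + π^4*x^2) dx. Term by term:
    ∫_0^π x^6 dx = π^7/7;  ∫_0^π -4*π*x^5 dx = -2*π^7/3;  ∫_0^π 6*π^2*x^4 dx = 6*π^7/5;
    ∫_0^π -4*π^3*x^3 dx = -π^7;  ∫_0^π π^4*x^2 dx = π^7/3.
  Sum: π^7/7 − 2*π^7/3 + 6*π^7/5 − π^7 + π^7/3 = π^7/105.
  ∫_0^π (u')² dx = ∫_0^π (9*x^4 - 24*π*x^3 + 22*π^2*x^2 - 8*π^3*x + π^4) dx. Term by term:
    ∫_0^π 9*x^4 dx = 9*π^5/5;  ∫_0^π -24*π*x^3 dx = -6*π^5;  ∫_0^π 22*π^2*x^2 dx = 22*π^5/3;
    ∫_0^π -8*π^3*x dx = -4*π^5;  ∫_0^π π^4 dx = π^5.
  Sum: 9*π^5/5 − 6*π^5 + 22*π^5/3 − 4*π^5 + π^5 = 2*π^5/15.
∫_0^π u² dx = π^7/105, so ||u||_L² = sqrt(105)*π^(7/2)/105.
∫_0^π (u')² dx = 2*π^5/15, so ||u'||_L² = sqrt(30)*π^(5/2)/15.
Ratio ||u||_L² / ||u'||_L² = sqrt(14)*π/14.
Sharp Poincaré constant on H^1_0(0, π) is C_P = L/π = 1, achieved by sin(x).
A polynomial bump cannot attain the sharp Poincaré constant (only the first sine eigenfunction does), so the ratio is strictly less than C_P, consistent with ||u||_L² ≤ C_P ||u'||_L².


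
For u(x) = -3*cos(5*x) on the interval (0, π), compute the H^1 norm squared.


||u||_{H^1(0,π)}^2 = 117*π

u'(x) = 15*sin(5*x).
Expand u² and (u')² and integrate term by term on (0, π), using: for integers n ≥ 1, ∫_0^π sin²(nx) dx = ∫_0^π cos²(nx) dx = π/2; for n ≠ n', ∫_0^π sin(nx)sin(n'x) dx = ∫_0^π cos(nx)cos(n'x) dx = 0; and by product-to-sum, ∫_0^π sin(nx)cos(n'x) dx = ½∫_0^π [sin((n+n')x) + sin((n−n')x)] dx, which is 0 when n+n' is even and 2n/(n²−n'²) when n+n' is odd (it need not vanish on (0, π)).
  u² squared terms: (-3)²·∫cos(5x)² dx = 9·π/2 = 9*π/2.
  So ∫_0^π u² dx = 9*π/2.
  (u')² squared terms: (15)²·∫sin(5x)² dx = 225·π/2 = 225*π/2.
  So ∫_0^π (u')² dx = 225*π/2.
||u||_{H^1}^2 = (9*π/2) + (225*π/2) = 117*π.


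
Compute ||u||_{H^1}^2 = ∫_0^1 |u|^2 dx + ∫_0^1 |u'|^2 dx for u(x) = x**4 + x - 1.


||u||_{H^1}^2 = 1784/315

The H^1 norm (squared) on an interval (0, L) is
  ||u||_{H^1}^2 = ∫_0^L u(x)^2 dx + ∫_0^L u'(x)^2 dx.
Compute u'(x) = 4*x**3 + 1.
Then u(x)^2 = x**8 + 2*x**5 - 2*x**4 + x**2 - 2*x + 1 and u'(x)^2 = 16*x**6 + 8*x**3 + 1.
Integrate each monomial from 0 to 1 using ∫_0^1 c·x^n dx = c·1^(n+1)/(n+1):
  ∫_0^1 u(x)^2 dx = ∫_0^1 (x^8 + 2*x^5 - 2*x^4 + x^2 - 2*x + 1) dx. Term by term:
    ∫_0^1 x^8 dx = 1/9;  ∫_0^1 2*x^5 dx = 1/3;  ∫_0^1 -2*x^4 dx = -2/5;
    ∫_0^1 x^2 dx = 1/3;  ∫_0^1 -2*x dx = -1;  ∫_0^1 1 dx = 1.
  Sum: 1/9 + 1/3 − 2/5 + 1/3 − 1 + 1 = 17/45.
  ∫_0^1 u'(x)^2 dx = ∫_0^1 (16*x^6 + 8*x^3 + 1) dx. Term by term:
    ∫_0^1 16*x^6 dx = 16/7;  ∫_0^1 8*x^3 dx = 2;  ∫_0^1 1 dx = 1.
  Sum: 16/7 + 2 + 1 = 37/7.
Adding: ||u||_{H^1}^2 = 17/45 + 37/7 = 1784/315.


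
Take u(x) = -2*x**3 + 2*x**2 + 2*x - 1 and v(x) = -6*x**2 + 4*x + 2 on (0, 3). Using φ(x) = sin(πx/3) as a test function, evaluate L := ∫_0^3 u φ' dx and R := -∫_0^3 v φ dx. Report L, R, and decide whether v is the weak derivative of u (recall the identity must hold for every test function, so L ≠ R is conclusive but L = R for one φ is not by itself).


LHS = -648/π^3 + 114/π, RHS = -648/π^3 + 114/π. Yes, v = u' weakly.

u(x) = -2*x**3 + 2*x**2 + 2*x - 1, classical derivative u'(x) = -6*x**2 + 4*x + 2.
φ(x) = sin(πx/3), so φ'(x) = π*cos(π*x/3)/3.
Note φ(0) = φ(3) = 0, so the boundary term u·φ vanishes.
LHS = ∫_0^3 u(x) φ'(x) dx = ∫_0^3 (-2*π*x^3*cos(π*x/3)/3 + 2*π*x^2*cos(π*x/3)/3 + 2*π*x*cos(π*x/3)/3 - π*cos(π*x/3)/3) dx. Term by term:
  ∫_0^3 -π*cos(π*x/3)/3 dx = 0;  ∫_0^3 -2*π*x^3*cos(π*x/3)/3 dx = -648/π^3 + 162/π;  ∫_0^3 2*π*x*cos(π*x/3)/3 dx = -12/π;
  ∫_0^3 2*π*x^2*cos(π*x/3)/3 dx = -36/π.
Sum: 0 + -648/π^3 + 162/π − 12/π − 36/π = -648/π^3 + 114/π.
So LHS = -648/π^3 + 114/π.
∫_0^3 v(x) φ(x) dx = ∫_0^3 (-6*x^2*sin(π*x/3) + 4*x*sin(π*x/3) + 2*sin(π*x/3)) dx. Term by term:
  ∫_0^3 2*sin(π*x/3) dx = 12/π;  ∫_0^3 -6*x^2*sin(π*x/3) dx = -162/π + 648/π^3;  ∫_0^3 4*x*sin(π*x/3) dx = 36/π.
Sum: 12/π + -162/π + 648/π^3 + 36/π = -114/π + 648/π^3.
So RHS = -∫_0^3 v(x) φ(x) dx = -648/π^3 + 114/π.
LHS = RHS, so the identity holds for this test φ.
Moreover u is smooth here and v(x) = u'(x) = -6*x**2 + 4*x + 2 pointwise, so the identity holds for every test function. Hence v is the weak derivative of u.


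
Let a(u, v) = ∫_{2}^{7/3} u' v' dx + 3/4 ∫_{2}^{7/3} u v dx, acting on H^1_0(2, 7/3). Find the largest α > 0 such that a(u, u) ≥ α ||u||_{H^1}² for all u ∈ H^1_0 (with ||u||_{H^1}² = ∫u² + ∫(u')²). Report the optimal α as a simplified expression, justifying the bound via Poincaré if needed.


α = 3*(1 + 12*π^2)/(4*(1 + 9*π^2))

Coercivity of a(·,·) on H^1_0(2, 7/3) means a(u, u) ≥ α ||u||_{H^1}² for every u ∈ H^1_0.
The interval has length L = 1/3, and Poincaré/coercivity depend only on L. Here a(u, u) = ∫(u')² + (3/4)·∫u².
Here 0 < c = 3/4 < 1. The condition a(u,u) ≥ α||u||_{H^1}² reads (1−α)∫(u')² ≥ (α−c)∫u². Any admissible α is ≤ 1 (rapidly oscillating u have ∫u²/∫(u')² → 0), and α = 1 would force 0 ≥ (1−c)∫u², impossible since c < 1; so 1−α > 0. By the sharp Poincaré inequality on H^1_0 of an interval of length L, ∫(u')² ≥ (π/L)²∫u² with equality for the first sine mode sin(π(x−x₀)/L) (x₀ the left endpoint), so the inequality holds for all u iff (1−α)(π/L)² ≥ α − c, i.e. α ≤ ((π/L)² + c)/((π/L)² + 1) = (1 + c(L/π)²)/(1 + (L/π)²). With (π/L)² = 9*π^2 and c = 3/4, the largest admissible constant is α = ((π/L)² + c)/((π/L)² + 1).
Simplifying, α = 3*(1 + 12*π^2)/(4*(1 + 9*π^2)).


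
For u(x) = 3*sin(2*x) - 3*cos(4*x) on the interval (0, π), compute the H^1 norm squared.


||u||_{H^1(0,π)}^2 = 99*π

u'(x) = 12*sin(4*x) + 6*cos(2*x).
Expand u² and (u')² and integrate term by term on (0, π), using: for integers n ≥ 1, ∫_0^π sin²(nx) dx = ∫_0^π cos²(nx) dx = π/2; for n ≠ n', ∫_0^π sin(nx)sin(n'x) dx = ∫_0^π cos(nx)cos(n'x) dx = 0; and by product-to-sum, ∫_0^π sin(nx)cos(n'x) dx = ½∫_0^π [sin((n+n')x) + sin((n−n')x)] dx, which is 0 when n+n' is even and 2n/(n²−n'²) when n+n' is odd (it need not vanish on (0, π)).
  u² squared terms: (-3)²·∫cos(4x)² dx = 9·π/2 = 9*π/2;  (3)²·∫sin(2x)² dx = 9·π/2 = 9*π/2.
  u² cross terms: 2·(-3)·(3)·∫cos(4x)·sin(2x) dx = -18·(0) = 0.
  So ∫_0^π u² dx = 9*π/2 + 9*π/2 + 0 = 9*π.
  (u')² squared terms: (6)²·∫cos(2x)² dx = 36·π/2 = 18*π;  (12)²·∫sin(4x)² dx = 144·π/2 = 72*π.
  (u')² cross terms: 2·(6)·(12)·∫cos(2x)·sin(4x) dx = 144·(0) = 0.
  So ∫_0^π (u')² dx = 18*π + 72*π + 0 = 90*π.
||u||_{H^1}^2 = (9*π) + (90*π) = 99*π.


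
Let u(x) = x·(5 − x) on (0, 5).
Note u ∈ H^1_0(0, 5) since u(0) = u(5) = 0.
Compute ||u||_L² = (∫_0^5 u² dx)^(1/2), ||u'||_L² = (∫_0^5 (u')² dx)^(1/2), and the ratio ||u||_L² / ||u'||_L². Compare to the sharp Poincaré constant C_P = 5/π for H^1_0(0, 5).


||u||_L² / ||u'||_L² = sqrt(10)/2 < C_P = 5/π.

u(x) = x·(5 − x), so u'(x) = 5 - 2*x.
u(x) = x·(5 − x) vanishes at x = 0 and x = 5, so u ∈ H^1_0(0, 5). Differentiate via the product rule and integrate the resulting polynomials term by term.
  ∫_0^5 u² dx = ∫_0^5 (x^4 - 10*x^3 + 25*x^2) dx. Term by term:
    ∫_0^5 x^4 dx = 625;  ∫_0^5 -10*x^3 dx = -3125/2;  ∫_0^5 25*x^2 dx = 3125/3.
  Sum: 625 − 3125/2 + 3125/3 = 625/6.
  ∫_0^5 (u')² dx = ∫_0^5 (4*x^2 - 20*x + 25) dx. Term by term:
    ∫_0^5 4*x^2 dx = 500/3;  ∫_0^5 -20*x dx = -250;  ∫_0^5 25 dx = 125.
  Sum: 500/3 − 250 + 125 = 125/3.
∫_0^5 u² dx = 625/6, so ||u||_L² = 25*sqrt(6)/6.
∫_0^5 (u')² dx = 125/3, so ||u'||_L² = 5*sqrt(15)/3.
Ratio ||u||_L² / ||u'||_L² = sqrt(10)/2.
Sharp Poincaré constant on H^1_0(0, 5) is C_P = L/π = 5/π, achieved by sin(π/5·x).
A polynomial bump cannot attain the sharp Poincaré constant (only the first sine eigenfunction does), so the ratio is strictly less than C_P, consistent with ||u||_L² ≤ C_P ||u'||_L².


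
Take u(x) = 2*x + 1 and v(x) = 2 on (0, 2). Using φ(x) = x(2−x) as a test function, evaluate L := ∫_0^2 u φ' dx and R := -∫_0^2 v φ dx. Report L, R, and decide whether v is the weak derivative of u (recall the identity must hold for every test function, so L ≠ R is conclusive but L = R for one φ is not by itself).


LHS = -8/3, RHS = -8/3. Yes, v = u' weakly.

u(x) = 2*x + 1, classical derivative u'(x) = 2.
φ(x) = x(2−x), so φ'(x) = 2 - 2*x.
Note φ(0) = φ(2) = 0, so the boundary term u·φ vanishes.
LHS = ∫_0^2 u(x) φ'(x) dx = ∫_0^2 (-4*x^2 + 2*x + 2) dx. Term by term:
  ∫_0^2 -4*x^2 dx = -32/3;  ∫_0^2 2*x dx = 4;  ∫_0^2 2 dx = 4.
Sum: -32/3 + 4 + 4 = -8/3.
So LHS = -8/3.
∫_0^2 v(x) φ(x) dx = ∫_0^2 (-2*x^2 + 4*x) dx. Term by term:
  ∫_0^2 -2*x^2 dx = -16/3;  ∫_0^2 4*x dx = 8.
Sum: -16/3 + 8 = 8/3.
So RHS = -∫_0^2 v(x) φ(x) dx = -8/3.
LHS = RHS, so the identity holds for this test φ.
Moreover u is smooth here and v(x) = u'(x) = 2 pointwise, so the identity holds for every test function. Hence v is the weak derivative of u.


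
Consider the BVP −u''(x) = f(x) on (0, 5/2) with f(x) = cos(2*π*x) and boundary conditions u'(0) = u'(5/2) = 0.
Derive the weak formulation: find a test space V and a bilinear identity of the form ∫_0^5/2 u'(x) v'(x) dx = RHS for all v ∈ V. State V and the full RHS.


V = H^1(0, 5/2) (no boundary constraint on v; u is determined up to an additive constant); weak form: ∫_0^5/2 u'v' dx = ∫_0^5/2 (cos(2*π*x)) v dx for all v ∈ V.

Multiply both sides by a test function v and integrate from 0 to 5/2:
  ∫_0^5/2 −u''(x) v(x) dx = ∫_0^5/2 f(x) v(x) dx.
Integrate the LHS by parts once:
  ∫_0^5/2 −u'' v dx = −[u'(x) v(x)]_0^5/2 + ∫_0^5/2 u'(x) v'(x) dx.
Thus ∫_0^5/2 u'(x) v'(x) dx = ∫_0^5/2 f(x) v(x) dx + [u'(x) v(x)]_0^5/2.
Choose V so that boundary terms are either known or forced to vanish.
u has homogeneous Neumann: u'(0) = u'(5/2) = 0. So [u' v]_0^5/2 = 0·v(5/2) − 0·v(0) = 0 for any v; take V = H^1(0, 5/2).
Weak formulation: find u (satisfying any essential BC) such that ∫_0^5/2 u'(x) v'(x) dx = ∫_0^5/2 f v dx for all v ∈ V (homogeneous Neumann, so boundary terms vanish).
Substituting f(x) = cos(2*π*x), the right-hand side is ∫_0^5/2 (cos(2*π*x)) v dx.
Compatibility check (pure Neumann): taking v ≡ 1 ∈ V gives 0 = ∫_0^5/2 f dx + (0) − (0), i.e. ∫_0^5/2 f dx must equal u'(0) − u'(5/2) = 0. Indeed ∫_0^5/2 (cos(2*π*x)) dx = 0, so the data are compatible. The solution is then unique only up to an additive constant (fix it e.g. by requiring ∫_0^5/2 u dx = 0).
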